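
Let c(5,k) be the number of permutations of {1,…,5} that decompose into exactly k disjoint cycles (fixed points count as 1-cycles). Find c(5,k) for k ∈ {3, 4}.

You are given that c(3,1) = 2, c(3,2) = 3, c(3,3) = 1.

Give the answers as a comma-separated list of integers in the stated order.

r4: T_4,2=3×3+2=11; T_4,3=3×1+3=6; T_4,4=3×0+1=1
r5: T_5,3=4×6+11=35; T_5,4=4×1+6=10
Read c(5,3) = 35, c(5,4) = 10.

35, 10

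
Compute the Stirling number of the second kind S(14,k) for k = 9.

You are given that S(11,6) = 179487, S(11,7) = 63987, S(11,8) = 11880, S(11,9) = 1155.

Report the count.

5135130

r12: T_12,7=7×63987+179487=627396; T_12,8=8×11880+63987=159027; T_12,9=9×1155+11880=22275
r13: T_13,8=8×159027+627396=1899612; T_13,9=9×22275+159027=359502
r14: T_14,9=9×359502+1899612=5135130
Read S(14,9) = 5135130.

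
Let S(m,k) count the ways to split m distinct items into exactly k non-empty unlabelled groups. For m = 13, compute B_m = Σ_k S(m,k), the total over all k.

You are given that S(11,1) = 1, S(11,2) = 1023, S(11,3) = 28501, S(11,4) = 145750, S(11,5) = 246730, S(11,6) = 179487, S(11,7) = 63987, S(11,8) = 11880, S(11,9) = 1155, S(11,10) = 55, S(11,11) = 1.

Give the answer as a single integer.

27644437

[12] T[12,1]:1*1+0=1 · T[12,2]:2*1023+1=2047 · T[12,3]:3*28501+1023=86526 · T[12,4]:4*145750+28501=611501 · T[12,5]:5*246730+145750=1379400 · T[12,6]:6*179487+246730=1323652 · T[12,7]:7*63987+179487=627396 · T[12,8]:8*11880+63987=159027 · T[12,9]:9*1155+11880=22275 · T[12,10]:10*55+1155=1705 · T[12,11]:11*1+55=66 · T[12,12]:12*0+1=1
[13] T[13,1]:1*1+0=1 · T[13,2]:2*2047+1=4095 · T[13,3]:3*86526+2047=261625 · T[13,4]:4*611501+86526=2532530 · T[13,5]:5*1379400+611501=7508501 · T[13,6]:6*1323652+1379400=9321312 · T[13,7]:7*627396+1323652=5715424 · T[13,8]:8*159027+627396=1899612 · T[13,9]:9*22275+159027=359502 · T[13,10]:10*1705+22275=39325 · T[13,11]:11*66+1705=2431 · T[13,12]:12*1+66=78 · T[13,13]:13*0+1=1
B_13 = ΣS(13,k) = 1+4095+261625+2532530+7508501+9321312+5715424+1899612+359502+39325+2431+78+1 = 27644437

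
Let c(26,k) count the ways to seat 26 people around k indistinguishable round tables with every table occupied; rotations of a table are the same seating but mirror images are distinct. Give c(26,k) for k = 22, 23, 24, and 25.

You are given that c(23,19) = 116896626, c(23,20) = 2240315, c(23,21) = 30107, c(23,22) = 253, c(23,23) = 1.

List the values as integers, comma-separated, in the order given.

[24] T[24,20]:23*2240315+116896626=168423871 · T[24,21]:23*30107+2240315=2932776 · T[24,22]:23*253+30107=35926 · T[24,23]:23*1+253=276 · T[24,24]:23*0+1=1
[25] T[25,21]:24*2932776+168423871=238810495 · T[25,22]:24*35926+2932776=3795000 · T[25,23]:24*276+35926=42550 · T[25,24]:24*1+276=300 · T[25,25]:24*0+1=1
[26] T[26,22]:25*3795000+238810495=333685495 · T[26,23]:25*42550+3795000=4858750 · T[26,24]:25*300+42550=50050 · T[26,25]:25*1+300=325
Read c(26,22) = 333685495, c(26,23) = 4858750, c(26,24) = 50050, c(26,25) = 325.

333685495, 4858750, 50050, 325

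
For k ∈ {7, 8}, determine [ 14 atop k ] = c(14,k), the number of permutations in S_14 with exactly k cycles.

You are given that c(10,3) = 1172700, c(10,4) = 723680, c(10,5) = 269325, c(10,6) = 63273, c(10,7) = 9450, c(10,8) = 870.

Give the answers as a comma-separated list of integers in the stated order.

r11: T_11,4=10×723680+1172700=8409500; T_11,5=10×269325+723680=3416930; T_11,6=10×63273+269325=902055; T_11,7=10×9450+63273=157773; T_11,8=10×870+9450=18150
r12: T_12,5=11×3416930+8409500=45995730; T_12,6=11×902055+3416930=13339535; T_12,7=11×157773+902055=2637558; T_12,8=11×18150+157773=357423
r13: T_13,6=12×13339535+45995730=206070150; T_13,7=12×2637558+13339535=44990231; T_13,8=12×357423+2637558=6926634
r14: T_14,7=13×44990231+206070150=790943153; T_14,8=13×6926634+44990231=135036473
Read c(14,7) = 790943153, c(14,8) = 135036473.

790943153, 135036473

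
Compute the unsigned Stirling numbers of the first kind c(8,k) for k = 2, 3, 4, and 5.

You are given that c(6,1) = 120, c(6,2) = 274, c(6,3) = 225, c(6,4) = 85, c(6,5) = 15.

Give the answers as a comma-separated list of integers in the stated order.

13068, 13132, 6769, 1960

r7: T_7,1=6×120+0=720; T_7,2=6×274+120=1764; T_7,3=6×225+274=1624; T_7,4=6×85+225=735; T_7,5=6×15+85=175
r8: T_8,2=7×1764+720=13068; T_8,3=7×1624+1764=13132; T_8,4=7×735+1624=6769; T_8,5=7×175+735=1960
Read c(8,2) = 13068, c(8,3) = 13132, c(8,4) = 6769, c(8,5) = 1960.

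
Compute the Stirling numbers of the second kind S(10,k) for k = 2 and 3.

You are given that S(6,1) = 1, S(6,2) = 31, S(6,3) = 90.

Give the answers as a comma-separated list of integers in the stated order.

[7] T[7,1]:1*1+0=1 · T[7,2]:2*31+1=63 · T[7,3]:3*90+31=301
[8] T[8,1]:1*1+0=1 · T[8,2]:2*63+1=127 · T[8,3]:3*301+63=966
[9] T[9,1]:1*1+0=1 · T[9,2]:2*127+1=255 · T[9,3]:3*966+127=3025
[10] T[10,2]:2*255+1=511 · T[10,3]:3*3025+255=9330
Read S(10,2) = 511, S(10,3) = 9330.

511, 9330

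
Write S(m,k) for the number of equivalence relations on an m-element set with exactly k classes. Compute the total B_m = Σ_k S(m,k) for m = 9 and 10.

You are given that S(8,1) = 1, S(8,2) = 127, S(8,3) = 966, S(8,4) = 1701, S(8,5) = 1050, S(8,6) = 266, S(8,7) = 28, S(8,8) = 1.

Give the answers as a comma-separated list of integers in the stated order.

21147, 115975

i=9: T(9,1)=0+1·1=1 | T(9,2)=1+2·127=255 | T(9,3)=127+3·966=3025 | T(9,4)=966+4·1701=7770 | T(9,5)=1701+5·1050=6951 | T(9,6)=1050+6·266=2646 | T(9,7)=266+7·28=462 | T(9,8)=28+8·1=36 | T(9,9)=1+9·0=1
i=10: T(10,1)=0+1·1=1 | T(10,2)=1+2·255=511 | T(10,3)=255+3·3025=9330 | T(10,4)=3025+4·7770=34105 | T(10,5)=7770+5·6951=42525 | T(10,6)=6951+6·2646=22827 | T(10,7)=2646+7·462=5880 | T(10,8)=462+8·36=750 | T(10,9)=36+9·1=45 | T(10,10)=1+10·0=1
B_9 = ΣS(9,k) = 1+255+3025+7770+6951+2646+462+36+1 = 21147
B_10 = ΣS(10,k) = 1+511+9330+34105+42525+22827+5880+750+45+1 = 115975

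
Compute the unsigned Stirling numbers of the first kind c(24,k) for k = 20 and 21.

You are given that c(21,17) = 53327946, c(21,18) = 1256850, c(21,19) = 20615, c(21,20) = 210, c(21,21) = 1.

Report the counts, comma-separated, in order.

[22] T[22,18]:21*1256850+53327946=79721796 · T[22,19]:21*20615+1256850=1689765 · T[22,20]:21*210+20615=25025 · T[22,21]:21*1+210=231
[23] T[23,19]:22*1689765+79721796=116896626 · T[23,20]:22*25025+1689765=2240315 · T[23,21]:22*231+25025=30107
[24] T[24,20]:23*2240315+116896626=168423871 · T[24,21]:23*30107+2240315=2932776
Read c(24,20) = 168423871, c(24,21) = 2932776.

168423871, 2932776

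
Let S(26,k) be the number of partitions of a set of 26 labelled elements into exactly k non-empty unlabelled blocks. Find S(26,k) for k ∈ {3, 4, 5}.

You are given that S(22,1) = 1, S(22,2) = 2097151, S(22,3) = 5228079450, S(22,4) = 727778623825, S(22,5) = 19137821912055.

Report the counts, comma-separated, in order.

423610750290, 187226356946265, 12230196160292565

[23] T[23,1]:1*1+0=1 · T[23,2]:2*2097151+1=4194303 · T[23,3]:3*5228079450+2097151=15686335501 · T[23,4]:4*727778623825+5228079450=2916342574750 · T[23,5]:5*19137821912055+727778623825=96416888184100
[24] T[24,1]:1*1+0=1 · T[24,2]:2*4194303+1=8388607 · T[24,3]:3*15686335501+4194303=47063200806 · T[24,4]:4*2916342574750+15686335501=11681056634501 · T[24,5]:5*96416888184100+2916342574750=485000783495250
[25] T[25,2]:2*8388607+1=16777215 · T[25,3]:3*47063200806+8388607=141197991025 · T[25,4]:4*11681056634501+47063200806=46771289738810 · T[25,5]:5*485000783495250+11681056634501=2436684974110751
[26] T[26,3]:3*141197991025+16777215=423610750290 · T[26,4]:4*46771289738810+141197991025=187226356946265 · T[26,5]:5*2436684974110751+46771289738810=12230196160292565
Read S(26,3) = 423610750290, S(26,4) = 187226356946265, S(26,5) = 12230196160292565.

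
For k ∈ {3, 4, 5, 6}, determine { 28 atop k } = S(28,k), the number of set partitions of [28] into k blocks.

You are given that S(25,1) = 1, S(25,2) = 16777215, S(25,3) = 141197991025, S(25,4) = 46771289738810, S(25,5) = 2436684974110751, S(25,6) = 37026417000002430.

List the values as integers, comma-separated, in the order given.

[26] T[26,1]:1*1+0=1 · T[26,2]:2*16777215+1=33554431 · T[26,3]:3*141197991025+16777215=423610750290 · T[26,4]:4*46771289738810+141197991025=187226356946265 · T[26,5]:5*2436684974110751+46771289738810=12230196160292565 · T[26,6]:6*37026417000002430+2436684974110751=224595186974125331
[27] T[27,2]:2*33554431+1=67108863 · T[27,3]:3*423610750290+33554431=1270865805301 · T[27,4]:4*187226356946265+423610750290=749329038535350 · T[27,5]:5*12230196160292565+187226356946265=61338207158409090 · T[27,6]:6*224595186974125331+12230196160292565=1359801318005044551
[28] T[28,3]:3*1270865805301+67108863=3812664524766 · T[28,4]:4*749329038535350+1270865805301=2998587019946701 · T[28,5]:5*61338207158409090+749329038535350=307440364830580800 · T[28,6]:6*1359801318005044551+61338207158409090=8220146115188676396
Read S(28,3) = 3812664524766, S(28,4) = 2998587019946701, S(28,5) = 307440364830580800, S(28,6) = 8220146115188676396.

3812664524766, 2998587019946701, 307440364830580800, 8220146115188676396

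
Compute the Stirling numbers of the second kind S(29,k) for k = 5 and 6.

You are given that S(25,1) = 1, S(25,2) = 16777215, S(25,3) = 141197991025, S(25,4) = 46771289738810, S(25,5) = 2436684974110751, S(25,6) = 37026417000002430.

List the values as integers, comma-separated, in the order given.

[26] T[26,2]:2*16777215+1=33554431 · T[26,3]:3*141197991025+16777215=423610750290 · T[26,4]:4*46771289738810+141197991025=187226356946265 · T[26,5]:5*2436684974110751+46771289738810=12230196160292565 · T[26,6]:6*37026417000002430+2436684974110751=224595186974125331
[27] T[27,3]:3*423610750290+33554431=1270865805301 · T[27,4]:4*187226356946265+423610750290=749329038535350 · T[27,5]:5*12230196160292565+187226356946265=61338207158409090 · T[27,6]:6*224595186974125331+12230196160292565=1359801318005044551
[28] T[28,4]:4*749329038535350+1270865805301=2998587019946701 · T[28,5]:5*61338207158409090+749329038535350=307440364830580800 · T[28,6]:6*1359801318005044551+61338207158409090=8220146115188676396
[29] T[29,5]:5*307440364830580800+2998587019946701=1540200411172850701 · T[29,6]:6*8220146115188676396+307440364830580800=49628317055962639176
Read S(29,5) = 1540200411172850701, S(29,6) = 49628317055962639176.

1540200411172850701, 49628317055962639176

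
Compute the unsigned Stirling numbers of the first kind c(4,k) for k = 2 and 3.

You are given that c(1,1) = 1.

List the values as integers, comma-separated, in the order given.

11, 6

i=2: T(2,1)=0+1·1=1 | T(2,2)=1+1·0=1
i=3: T(3,1)=0+2·1=2 | T(3,2)=1+2·1=3 | T(3,3)=1+2·0=1
i=4: T(4,2)=2+3·3=11 | T(4,3)=3+3·1=6
Read c(4,2) = 11, c(4,3) = 6.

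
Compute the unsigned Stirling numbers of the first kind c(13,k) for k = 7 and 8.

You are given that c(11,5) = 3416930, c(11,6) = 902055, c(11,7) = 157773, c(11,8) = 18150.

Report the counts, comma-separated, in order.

@12  (12,6):902055·11+3416930→13339535, (12,7):157773·11+902055→2637558, (12,8):18150·11+157773→357423
@13  (13,7):2637558·12+13339535→44990231, (13,8):357423·12+2637558→6926634
Read c(13,7) = 44990231, c(13,8) = 6926634.

44990231, 6926634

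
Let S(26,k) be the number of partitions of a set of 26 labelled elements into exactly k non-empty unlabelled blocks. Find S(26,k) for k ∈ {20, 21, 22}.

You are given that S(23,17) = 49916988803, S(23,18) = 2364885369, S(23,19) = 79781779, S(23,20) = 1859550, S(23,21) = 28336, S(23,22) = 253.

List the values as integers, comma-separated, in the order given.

r24: T_24,18=18×2364885369+49916988803=92484925445; T_24,19=19×79781779+2364885369=3880739170; T_24,20=20×1859550+79781779=116972779; T_24,21=21×28336+1859550=2454606; T_24,22=22×253+28336=33902
r25: T_25,19=19×3880739170+92484925445=166218969675; T_25,20=20×116972779+3880739170=6220194750; T_25,21=21×2454606+116972779=168519505; T_25,22=22×33902+2454606=3200450
r26: T_26,20=20×6220194750+166218969675=290622864675; T_26,21=21×168519505+6220194750=9759104355; T_26,22=22×3200450+168519505=238929405
Read S(26,20) = 290622864675, S(26,21) = 9759104355, S(26,22) = 238929405.

290622864675, 9759104355, 238929405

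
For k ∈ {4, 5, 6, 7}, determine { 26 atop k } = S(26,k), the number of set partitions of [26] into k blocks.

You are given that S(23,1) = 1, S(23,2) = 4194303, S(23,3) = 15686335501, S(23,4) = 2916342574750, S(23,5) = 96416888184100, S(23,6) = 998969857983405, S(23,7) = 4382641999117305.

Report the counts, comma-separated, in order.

187226356946265, 12230196160292565, 224595186974125331, 1631853797991016600

r24: T_24,2=2×4194303+1=8388607; T_24,3=3×15686335501+4194303=47063200806; T_24,4=4×2916342574750+15686335501=11681056634501; T_24,5=5×96416888184100+2916342574750=485000783495250; T_24,6=6×998969857983405+96416888184100=6090236036084530; T_24,7=7×4382641999117305+998969857983405=31677463851804540
r25: T_25,3=3×47063200806+8388607=141197991025; T_25,4=4×11681056634501+47063200806=46771289738810; T_25,5=5×485000783495250+11681056634501=2436684974110751; T_25,6=6×6090236036084530+485000783495250=37026417000002430; T_25,7=7×31677463851804540+6090236036084530=227832482998716310
r26: T_26,4=4×46771289738810+141197991025=187226356946265; T_26,5=5×2436684974110751+46771289738810=12230196160292565; T_26,6=6×37026417000002430+2436684974110751=224595186974125331; T_26,7=7×227832482998716310+37026417000002430=1631853797991016600
Read S(26,4) = 187226356946265, S(26,5) = 12230196160292565, S(26,6) = 224595186974125331, S(26,7) = 1631853797991016600.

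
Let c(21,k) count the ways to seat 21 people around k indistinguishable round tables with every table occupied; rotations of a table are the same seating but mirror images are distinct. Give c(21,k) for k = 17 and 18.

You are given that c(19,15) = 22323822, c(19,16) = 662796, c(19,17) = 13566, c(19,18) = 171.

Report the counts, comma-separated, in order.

53327946, 1256850

row 20: T[20][16]=19·662796+22323822=34916946  T[20][17]=19·13566+662796=920550  T[20][18]=19·171+13566=16815
row 21: T[21][17]=20·920550+34916946=53327946  T[21][18]=20·16815+920550=1256850
Read c(21,17) = 53327946, c(21,18) = 1256850.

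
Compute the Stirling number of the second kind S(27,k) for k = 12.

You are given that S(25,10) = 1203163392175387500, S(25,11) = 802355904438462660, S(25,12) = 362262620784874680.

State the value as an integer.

71823166587281982600

r26: T_26,11=11×802355904438462660+1203163392175387500=10029078340998476760; T_26,12=12×362262620784874680+802355904438462660=5149507353856958820
r27: T_27,12=12×5149507353856958820+10029078340998476760=71823166587281982600
Read S(27,12) = 71823166587281982600.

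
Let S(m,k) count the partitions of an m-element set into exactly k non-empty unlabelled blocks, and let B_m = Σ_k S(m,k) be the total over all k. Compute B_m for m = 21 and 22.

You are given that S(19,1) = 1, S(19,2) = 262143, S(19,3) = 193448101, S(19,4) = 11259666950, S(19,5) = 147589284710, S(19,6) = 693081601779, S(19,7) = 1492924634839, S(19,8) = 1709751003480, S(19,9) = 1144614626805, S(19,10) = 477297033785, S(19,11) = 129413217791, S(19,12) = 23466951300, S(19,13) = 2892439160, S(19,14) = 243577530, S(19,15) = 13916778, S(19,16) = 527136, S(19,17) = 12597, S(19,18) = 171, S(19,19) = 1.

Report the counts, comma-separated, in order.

row 20: T[20][1]=1·1+0=1  T[20][2]=2·262143+1=524287  T[20][3]=3·193448101+262143=580606446  T[20][4]=4·11259666950+193448101=45232115901  T[20][5]=5·147589284710+11259666950=749206090500  T[20][6]=6·693081601779+147589284710=4306078895384  T[20][7]=7·1492924634839+693081601779=11143554045652  T[20][8]=8·1709751003480+1492924634839=15170932662679  T[20][9]=9·1144614626805+1709751003480=12011282644725  T[20][10]=10·477297033785+1144614626805=5917584964655  T[20][11]=11·129413217791+477297033785=1900842429486  T[20][12]=12·23466951300+129413217791=411016633391  T[20][13]=13·2892439160+23466951300=61068660380  T[20][14]=14·243577530+2892439160=6302524580  T[20][15]=15·13916778+243577530=452329200  T[20][16]=16·527136+13916778=22350954  T[20][17]=17·12597+527136=741285  T[20][18]=18·171+12597=15675  T[20][19]=19·1+171=190  T[20][20]=20·0+1=1
row 21: T[21][1]=1·1+0=1  T[21][2]=2·524287+1=1048575  T[21][3]=3·580606446+524287=1742343625  T[21][4]=4·45232115901+580606446=181509070050  T[21][5]=5·749206090500+45232115901=3791262568401  T[21][6]=6·4306078895384+749206090500=26585679462804  T[21][7]=7·11143554045652+4306078895384=82310957214948  T[21][8]=8·15170932662679+11143554045652=132511015347084  T[21][9]=9·12011282644725+15170932662679=123272476465204  T[21][10]=10·5917584964655+12011282644725=71187132291275  T[21][11]=11·1900842429486+5917584964655=26826851689001  T[21][12]=12·411016633391+1900842429486=6833042030178  T[21][13]=13·61068660380+411016633391=1204909218331  T[21][14]=14·6302524580+61068660380=149304004500  T[21][15]=15·452329200+6302524580=13087462580  T[21][16]=16·22350954+452329200=809944464  T[21][17]=17·741285+22350954=34952799  T[21][18]=18·15675+741285=1023435  T[21][19]=19·190+15675=19285  T[21][20]=20·1+190=210  T[21][21]=21·0+1=1
row 22: T[22][1]=1·1+0=1  T[22][2]=2·1048575+1=2097151  T[22][3]=3·1742343625+1048575=5228079450  T[22][4]=4·181509070050+1742343625=727778623825  T[22][5]=5·3791262568401+181509070050=19137821912055  T[22][6]=6·26585679462804+3791262568401=163305339345225  T[22][7]=7·82310957214948+26585679462804=602762379967440  T[22][8]=8·132511015347084+82310957214948=1142399079991620  T[22][9]=9·123272476465204+132511015347084=1241963303533920  T[22][10]=10·71187132291275+123272476465204=835143799377954  T[22][11]=11·26826851689001+71187132291275=366282500870286  T[22][12]=12·6833042030178+26826851689001=108823356051137  T[22][13]=13·1204909218331+6833042030178=22496861868481  T[22][14]=14·149304004500+1204909218331=3295165281331  T[22][15]=15·13087462580+149304004500=345615943200  T[22][16]=16·809944464+13087462580=26046574004  T[22][17]=17·34952799+809944464=1404142047  T[22][18]=18·1023435+34952799=53374629  T[22][19]=19·19285+1023435=1389850  T[22][20]=20·210+19285=23485  T[22][21]=21·1+210=231  T[22][22]=22·0+1=1
B_21 = ΣS(21,k) = 1+1048575+1742343625+181509070050+3791262568401+26585679462804+82310957214948+132511015347084+123272476465204+71187132291275+26826851689001+6833042030178+1204909218331+149304004500+13087462580+809944464+34952799+1023435+19285+210+1 = 474869816156751
B_22 = ΣS(22,k) = 1+2097151+5228079450+727778623825+19137821912055+163305339345225+602762379967440+1142399079991620+1241963303533920+835143799377954+366282500870286+108823356051137+22496861868481+3295165281331+345615943200+26046574004+1404142047+53374629+1389850+23485+231+1 = 4506715738447323

474869816156751, 4506715738447323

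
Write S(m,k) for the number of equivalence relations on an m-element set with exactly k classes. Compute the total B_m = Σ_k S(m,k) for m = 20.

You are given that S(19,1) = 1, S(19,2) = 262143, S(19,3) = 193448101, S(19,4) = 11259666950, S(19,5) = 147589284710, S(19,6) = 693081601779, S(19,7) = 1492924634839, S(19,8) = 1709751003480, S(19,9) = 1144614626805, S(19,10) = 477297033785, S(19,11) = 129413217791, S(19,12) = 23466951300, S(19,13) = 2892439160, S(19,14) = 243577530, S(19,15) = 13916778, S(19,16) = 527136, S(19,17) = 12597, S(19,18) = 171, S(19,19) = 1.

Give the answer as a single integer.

51724158235372

@20  (20,1):1·1+0→1, (20,2):262143·2+1→524287, (20,3):193448101·3+262143→580606446, (20,4):11259666950·4+193448101→45232115901, (20,5):147589284710·5+11259666950→749206090500, (20,6):693081601779·6+147589284710→4306078895384, (20,7):1492924634839·7+693081601779→11143554045652, (20,8):1709751003480·8+1492924634839→15170932662679, (20,9):1144614626805·9+1709751003480→12011282644725, (20,10):477297033785·10+1144614626805→5917584964655, (20,11):129413217791·11+477297033785→1900842429486, (20,12):23466951300·12+129413217791→411016633391, (20,13):2892439160·13+23466951300→61068660380, (20,14):243577530·14+2892439160→6302524580, (20,15):13916778·15+243577530→452329200, (20,16):527136·16+13916778→22350954, (20,17):12597·17+527136→741285, (20,18):171·18+12597→15675, (20,19):1·19+171→190, (20,20):0·20+1→1
B_20 = ΣS(20,k) = 1+524287+580606446+45232115901+749206090500+4306078895384+11143554045652+15170932662679+12011282644725+5917584964655+1900842429486+411016633391+61068660380+6302524580+452329200+22350954+741285+15675+190+1 = 51724158235372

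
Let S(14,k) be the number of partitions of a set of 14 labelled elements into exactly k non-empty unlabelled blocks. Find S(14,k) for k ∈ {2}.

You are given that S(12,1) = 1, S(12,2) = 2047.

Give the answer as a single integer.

8191

@13  (13,1):1·1+0→1, (13,2):2047·2+1→4095
@14  (14,2):4095·2+1→8191
Read S(14,2) = 8191.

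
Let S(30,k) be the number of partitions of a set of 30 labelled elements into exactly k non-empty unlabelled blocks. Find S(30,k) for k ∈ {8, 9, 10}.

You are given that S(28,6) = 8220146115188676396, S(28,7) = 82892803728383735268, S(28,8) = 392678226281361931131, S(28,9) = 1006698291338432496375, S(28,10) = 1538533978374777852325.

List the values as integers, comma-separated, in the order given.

@29  (29,7):82892803728383735268·7+8220146115188676396→588469772213874823272, (29,8):392678226281361931131·8+82892803728383735268→3224318613979279184316, (29,9):1006698291338432496375·9+392678226281361931131→9452962848327254398506, (29,10):1538533978374777852325·10+1006698291338432496375→16392038075086211019625
@30  (30,8):3224318613979279184316·8+588469772213874823272→26383018684048108297800, (30,9):9452962848327254398506·9+3224318613979279184316→88300984248924568770870, (30,10):16392038075086211019625·10+9452962848327254398506→173373343599189364594756
Read S(30,8) = 26383018684048108297800, S(30,9) = 88300984248924568770870, S(30,10) = 173373343599189364594756.

26383018684048108297800, 88300984248924568770870, 173373343599189364594756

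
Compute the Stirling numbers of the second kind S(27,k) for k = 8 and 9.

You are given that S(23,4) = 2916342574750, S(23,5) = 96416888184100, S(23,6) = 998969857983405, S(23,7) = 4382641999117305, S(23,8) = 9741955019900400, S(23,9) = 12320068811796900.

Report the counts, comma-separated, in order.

row 24: T[24][5]=5·96416888184100+2916342574750=485000783495250  T[24][6]=6·998969857983405+96416888184100=6090236036084530  T[24][7]=7·4382641999117305+998969857983405=31677463851804540  T[24][8]=8·9741955019900400+4382641999117305=82318282158320505  T[24][9]=9·12320068811796900+9741955019900400=120622574326072500
row 25: T[25][6]=6·6090236036084530+485000783495250=37026417000002430  T[25][7]=7·31677463851804540+6090236036084530=227832482998716310  T[25][8]=8·82318282158320505+31677463851804540=690223721118368580  T[25][9]=9·120622574326072500+82318282158320505=1167921451092973005
row 26: T[26][7]=7·227832482998716310+37026417000002430=1631853797991016600  T[26][8]=8·690223721118368580+227832482998716310=5749622251945664950  T[26][9]=9·1167921451092973005+690223721118368580=11201516780955125625
row 27: T[27][8]=8·5749622251945664950+1631853797991016600=47628831813556336200  T[27][9]=9·11201516780955125625+5749622251945664950=106563273280541795575
Read S(27,8) = 47628831813556336200, S(27,9) = 106563273280541795575.

47628831813556336200, 106563273280541795575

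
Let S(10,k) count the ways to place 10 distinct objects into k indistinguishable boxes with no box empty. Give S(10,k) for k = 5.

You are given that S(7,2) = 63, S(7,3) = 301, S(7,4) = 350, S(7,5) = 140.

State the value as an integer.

i=8: T(8,3)=63+3·301=966 | T(8,4)=301+4·350=1701 | T(8,5)=350+5·140=1050
i=9: T(9,4)=966+4·1701=7770 | T(9,5)=1701+5·1050=6951
i=10: T(10,5)=7770+5·6951=42525
Read S(10,5) = 42525.

42525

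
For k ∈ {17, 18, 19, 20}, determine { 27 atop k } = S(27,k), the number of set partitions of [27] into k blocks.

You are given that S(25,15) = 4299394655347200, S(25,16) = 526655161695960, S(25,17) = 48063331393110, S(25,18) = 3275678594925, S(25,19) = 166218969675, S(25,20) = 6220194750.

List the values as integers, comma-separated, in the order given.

i=26: T(26,16)=4299394655347200+16·526655161695960=12725877242482560 | T(26,17)=526655161695960+17·48063331393110=1343731795378830 | T(26,18)=48063331393110+18·3275678594925=107025546101760 | T(26,19)=3275678594925+19·166218969675=6433839018750 | T(26,20)=166218969675+20·6220194750=290622864675
i=27: T(27,17)=12725877242482560+17·1343731795378830=35569317763922670 | T(27,18)=1343731795378830+18·107025546101760=3270191625210510 | T(27,19)=107025546101760+19·6433839018750=229268487458010 | T(27,20)=6433839018750+20·290622864675=12246296312250
Read S(27,17) = 35569317763922670, S(27,18) = 3270191625210510, S(27,19) = 229268487458010, S(27,20) = 12246296312250.

35569317763922670, 3270191625210510, 229268487458010, 12246296312250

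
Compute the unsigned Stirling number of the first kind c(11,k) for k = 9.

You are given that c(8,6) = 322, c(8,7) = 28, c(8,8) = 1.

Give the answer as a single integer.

row 9: T[9][7]=8·28+322=546  T[9][8]=8·1+28=36  T[9][9]=8·0+1=1
row 10: T[10][8]=9·36+546=870  T[10][9]=9·1+36=45
row 11: T[11][9]=10·45+870=1320
Read c(11,9) = 1320.

1320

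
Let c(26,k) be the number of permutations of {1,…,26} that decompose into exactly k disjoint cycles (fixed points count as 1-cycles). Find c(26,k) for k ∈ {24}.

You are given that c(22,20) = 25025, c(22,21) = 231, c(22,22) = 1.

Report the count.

50050

i=23: T(23,21)=25025+22·231=30107 | T(23,22)=231+22·1=253 | T(23,23)=1+22·0=1
i=24: T(24,22)=30107+23·253=35926 | T(24,23)=253+23·1=276 | T(24,24)=1+23·0=1
i=25: T(25,23)=35926+24·276=42550 | T(25,24)=276+24·1=300
i=26: T(26,24)=42550+25·300=50050
Read c(26,24) = 50050.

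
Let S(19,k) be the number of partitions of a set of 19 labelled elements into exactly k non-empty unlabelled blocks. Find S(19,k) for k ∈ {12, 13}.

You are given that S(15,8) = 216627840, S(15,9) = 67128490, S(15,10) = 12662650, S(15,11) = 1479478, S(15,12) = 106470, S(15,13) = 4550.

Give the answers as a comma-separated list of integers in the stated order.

i=16: T(16,9)=216627840+9·67128490=820784250 | T(16,10)=67128490+10·12662650=193754990 | T(16,11)=12662650+11·1479478=28936908 | T(16,12)=1479478+12·106470=2757118 | T(16,13)=106470+13·4550=165620
i=17: T(17,10)=820784250+10·193754990=2758334150 | T(17,11)=193754990+11·28936908=512060978 | T(17,12)=28936908+12·2757118=62022324 | T(17,13)=2757118+13·165620=4910178
i=18: T(18,11)=2758334150+11·512060978=8391004908 | T(18,12)=512060978+12·62022324=1256328866 | T(18,13)=62022324+13·4910178=125854638
i=19: T(19,12)=8391004908+12·1256328866=23466951300 | T(19,13)=1256328866+13·125854638=2892439160
Read S(19,12) = 23466951300, S(19,13) = 2892439160.

23466951300, 2892439160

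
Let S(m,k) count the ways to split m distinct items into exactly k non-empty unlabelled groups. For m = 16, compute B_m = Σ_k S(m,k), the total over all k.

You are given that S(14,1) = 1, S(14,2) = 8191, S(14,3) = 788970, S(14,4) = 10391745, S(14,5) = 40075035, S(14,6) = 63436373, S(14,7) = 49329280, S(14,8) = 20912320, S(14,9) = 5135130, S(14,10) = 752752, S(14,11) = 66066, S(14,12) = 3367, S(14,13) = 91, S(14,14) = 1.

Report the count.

10480142147

r15: T_15,1=1×1+0=1; T_15,2=2×8191+1=16383; T_15,3=3×788970+8191=2375101; T_15,4=4×10391745+788970=42355950; T_15,5=5×40075035+10391745=210766920; T_15,6=6×63436373+40075035=420693273; T_15,7=7×49329280+63436373=408741333; T_15,8=8×20912320+49329280=216627840; T_15,9=9×5135130+20912320=67128490; T_15,10=10×752752+5135130=12662650; T_15,11=11×66066+752752=1479478; T_15,12=12×3367+66066=106470; T_15,13=13×91+3367=4550; T_15,14=14×1+91=105; T_15,15=15×0+1=1
r16: T_16,1=1×1+0=1; T_16,2=2×16383+1=32767; T_16,3=3×2375101+16383=7141686; T_16,4=4×42355950+2375101=171798901; T_16,5=5×210766920+42355950=1096190550; T_16,6=6×420693273+210766920=2734926558; T_16,7=7×408741333+420693273=3281882604; T_16,8=8×216627840+408741333=2141764053; T_16,9=9×67128490+216627840=820784250; T_16,10=10×12662650+67128490=193754990; T_16,11=11×1479478+12662650=28936908; T_16,12=12×106470+1479478=2757118; T_16,13=13×4550+106470=165620; T_16,14=14×105+4550=6020; T_16,15=15×1+105=120; T_16,16=16×0+1=1
B_16 = ΣS(16,k) = 1+32767+7141686+171798901+1096190550+2734926558+3281882604+2141764053+820784250+193754990+28936908+2757118+165620+6020+120+1 = 10480142147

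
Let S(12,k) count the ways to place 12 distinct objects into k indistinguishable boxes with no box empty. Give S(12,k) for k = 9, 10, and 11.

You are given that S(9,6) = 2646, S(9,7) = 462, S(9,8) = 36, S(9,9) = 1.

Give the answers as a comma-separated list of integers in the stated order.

22275, 1705, 66

i=10: T(10,7)=2646+7·462=5880 | T(10,8)=462+8·36=750 | T(10,9)=36+9·1=45 | T(10,10)=1+10·0=1
i=11: T(11,8)=5880+8·750=11880 | T(11,9)=750+9·45=1155 | T(11,10)=45+10·1=55 | T(11,11)=1+11·0=1
i=12: T(12,9)=11880+9·1155=22275 | T(12,10)=1155+10·55=1705 | T(12,11)=55+11·1=66
Read S(12,9) = 22275, S(12,10) = 1705, S(12,11) = 66.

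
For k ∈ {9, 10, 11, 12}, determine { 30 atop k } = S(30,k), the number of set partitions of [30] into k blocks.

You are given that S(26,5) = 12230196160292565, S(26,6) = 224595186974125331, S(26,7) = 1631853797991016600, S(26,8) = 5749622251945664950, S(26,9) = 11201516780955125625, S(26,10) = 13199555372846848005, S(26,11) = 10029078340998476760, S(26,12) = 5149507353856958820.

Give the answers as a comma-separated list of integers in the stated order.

88300984248924568770870, 173373343599189364594756, 215047101560666876619690, 177979707061075333384555

row 27: T[27][6]=6·224595186974125331+12230196160292565=1359801318005044551  T[27][7]=7·1631853797991016600+224595186974125331=11647571772911241531  T[27][8]=8·5749622251945664950+1631853797991016600=47628831813556336200  T[27][9]=9·11201516780955125625+5749622251945664950=106563273280541795575  T[27][10]=10·13199555372846848005+11201516780955125625=143197070509423605675  T[27][11]=11·10029078340998476760+13199555372846848005=123519417123830092365  T[27][12]=12·5149507353856958820+10029078340998476760=71823166587281982600
row 28: T[28][7]=7·11647571772911241531+1359801318005044551=82892803728383735268  T[28][8]=8·47628831813556336200+11647571772911241531=392678226281361931131  T[28][9]=9·106563273280541795575+47628831813556336200=1006698291338432496375  T[28][10]=10·143197070509423605675+106563273280541795575=1538533978374777852325  T[28][11]=11·123519417123830092365+143197070509423605675=1501910658871554621690  T[28][12]=12·71823166587281982600+123519417123830092365=985397416171213883565
row 29: T[29][8]=8·392678226281361931131+82892803728383735268=3224318613979279184316  T[29][9]=9·1006698291338432496375+392678226281361931131=9452962848327254398506  T[29][10]=10·1538533978374777852325+1006698291338432496375=16392038075086211019625  T[29][11]=11·1501910658871554621690+1538533978374777852325=18059551225961878690915  T[29][12]=12·985397416171213883565+1501910658871554621690=13326679652926121224470
row 30: T[30][9]=9·9452962848327254398506+3224318613979279184316=88300984248924568770870  T[30][10]=10·16392038075086211019625+9452962848327254398506=173373343599189364594756  T[30][11]=11·18059551225961878690915+16392038075086211019625=215047101560666876619690  T[30][12]=12·13326679652926121224470+18059551225961878690915=177979707061075333384555
Read S(30,9) = 88300984248924568770870, S(30,10) = 173373343599189364594756, S(30,11) = 215047101560666876619690, S(30,12) = 177979707061075333384555.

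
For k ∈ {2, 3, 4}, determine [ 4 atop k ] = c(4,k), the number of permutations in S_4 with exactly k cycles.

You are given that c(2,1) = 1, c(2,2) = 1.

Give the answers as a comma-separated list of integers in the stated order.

11, 6, 1

@3  (3,1):1·2+0→2, (3,2):1·2+1→3, (3,3):0·2+1→1
@4  (4,2):3·3+2→11, (4,3):1·3+3→6, (4,4):0·3+1→1
Read c(4,2) = 11, c(4,3) = 6, c(4,4) = 1.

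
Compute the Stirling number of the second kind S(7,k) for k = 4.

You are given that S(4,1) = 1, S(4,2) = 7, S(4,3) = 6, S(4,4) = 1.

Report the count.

350

@5  (5,2):7·2+1→15, (5,3):6·3+7→25, (5,4):1·4+6→10
@6  (6,3):25·3+15→90, (6,4):10·4+25→65
@7  (7,4):65·4+90→350
Read S(7,4) = 350.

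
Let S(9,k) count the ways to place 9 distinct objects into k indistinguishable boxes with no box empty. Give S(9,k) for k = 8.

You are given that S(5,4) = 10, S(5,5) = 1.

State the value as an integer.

[6] T[6,5]:5*1+10=15 · T[6,6]:6*0+1=1
[7] T[7,6]:6*1+15=21 · T[7,7]:7*0+1=1
[8] T[8,7]:7*1+21=28 · T[8,8]:8*0+1=1
[9] T[9,8]:8*1+28=36
Read S(9,8) = 36.

36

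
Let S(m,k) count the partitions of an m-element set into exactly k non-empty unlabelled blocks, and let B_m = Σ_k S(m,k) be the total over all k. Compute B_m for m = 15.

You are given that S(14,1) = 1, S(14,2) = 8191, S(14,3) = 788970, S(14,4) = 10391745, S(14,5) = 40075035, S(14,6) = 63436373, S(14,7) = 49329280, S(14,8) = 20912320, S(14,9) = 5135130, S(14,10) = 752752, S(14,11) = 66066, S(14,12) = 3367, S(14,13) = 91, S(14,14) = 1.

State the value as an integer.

1382958545

@15  (15,1):1·1+0→1, (15,2):8191·2+1→16383, (15,3):788970·3+8191→2375101, (15,4):10391745·4+788970→42355950, (15,5):40075035·5+10391745→210766920, (15,6):63436373·6+40075035→420693273, (15,7):49329280·7+63436373→408741333, (15,8):20912320·8+49329280→216627840, (15,9):5135130·9+20912320→67128490, (15,10):752752·10+5135130→12662650, (15,11):66066·11+752752→1479478, (15,12):3367·12+66066→106470, (15,13):91·13+3367→4550, (15,14):1·14+91→105, (15,15):0·15+1→1
B_15 = ΣS(15,k) = 1+16383+2375101+42355950+210766920+420693273+408741333+216627840+67128490+12662650+1479478+106470+4550+105+1 = 1382958545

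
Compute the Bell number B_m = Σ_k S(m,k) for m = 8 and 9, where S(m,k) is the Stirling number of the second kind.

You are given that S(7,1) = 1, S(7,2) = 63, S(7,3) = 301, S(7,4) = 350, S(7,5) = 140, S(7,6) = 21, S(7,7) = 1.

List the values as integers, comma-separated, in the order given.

4140, 21147

@8  (8,1):1·1+0→1, (8,2):63·2+1→127, (8,3):301·3+63→966, (8,4):350·4+301→1701, (8,5):140·5+350→1050, (8,6):21·6+140→266, (8,7):1·7+21→28, (8,8):0·8+1→1
@9  (9,1):1·1+0→1, (9,2):127·2+1→255, (9,3):966·3+127→3025, (9,4):1701·4+966→7770, (9,5):1050·5+1701→6951, (9,6):266·6+1050→2646, (9,7):28·7+266→462, (9,8):1·8+28→36, (9,9):0·9+1→1
B_8 = ΣS(8,k) = 1+127+966+1701+1050+266+28+1 = 4140
B_9 = ΣS(9,k) = 1+255+3025+7770+6951+2646+462+36+1 = 21147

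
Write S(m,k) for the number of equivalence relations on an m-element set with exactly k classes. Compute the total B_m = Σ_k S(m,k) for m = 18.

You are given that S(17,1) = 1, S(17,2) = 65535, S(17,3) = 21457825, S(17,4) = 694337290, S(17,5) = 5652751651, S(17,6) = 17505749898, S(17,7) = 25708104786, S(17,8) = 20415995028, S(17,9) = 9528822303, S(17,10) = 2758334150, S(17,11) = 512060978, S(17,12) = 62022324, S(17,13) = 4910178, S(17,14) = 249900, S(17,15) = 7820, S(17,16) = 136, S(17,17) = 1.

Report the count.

682076806159

row 18: T[18][1]=1·1+0=1  T[18][2]=2·65535+1=131071  T[18][3]=3·21457825+65535=64439010  T[18][4]=4·694337290+21457825=2798806985  T[18][5]=5·5652751651+694337290=28958095545  T[18][6]=6·17505749898+5652751651=110687251039  T[18][7]=7·25708104786+17505749898=197462483400  T[18][8]=8·20415995028+25708104786=189036065010  T[18][9]=9·9528822303+20415995028=106175395755  T[18][10]=10·2758334150+9528822303=37112163803  T[18][11]=11·512060978+2758334150=8391004908  T[18][12]=12·62022324+512060978=1256328866  T[18][13]=13·4910178+62022324=125854638  T[18][14]=14·249900+4910178=8408778  T[18][15]=15·7820+249900=367200  T[18][16]=16·136+7820=9996  T[18][17]=17·1+136=153  T[18][18]=18·0+1=1
B_18 = ΣS(18,k) = 1+131071+64439010+2798806985+28958095545+110687251039+197462483400+189036065010+106175395755+37112163803+8391004908+1256328866+125854638+8408778+367200+9996+153+1 = 682076806159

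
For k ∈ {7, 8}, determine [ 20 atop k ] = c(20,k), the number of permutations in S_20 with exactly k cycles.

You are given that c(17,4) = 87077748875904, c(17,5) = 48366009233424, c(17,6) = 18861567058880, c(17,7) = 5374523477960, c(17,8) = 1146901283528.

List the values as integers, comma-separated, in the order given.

[18] T[18,5]:17*48366009233424+87077748875904=909299905844112 · T[18,6]:17*18861567058880+48366009233424=369012649234384 · T[18,7]:17*5374523477960+18861567058880=110228466184200 · T[18,8]:17*1146901283528+5374523477960=24871845297936
[19] T[19,6]:18*369012649234384+909299905844112=7551527592063024 · T[19,7]:18*110228466184200+369012649234384=2353125040549984 · T[19,8]:18*24871845297936+110228466184200=557921681547048
[20] T[20,7]:19*2353125040549984+7551527592063024=52260903362512720 · T[20,8]:19*557921681547048+2353125040549984=12953636989943896
Read c(20,7) = 52260903362512720, c(20,8) = 12953636989943896.

52260903362512720, 12953636989943896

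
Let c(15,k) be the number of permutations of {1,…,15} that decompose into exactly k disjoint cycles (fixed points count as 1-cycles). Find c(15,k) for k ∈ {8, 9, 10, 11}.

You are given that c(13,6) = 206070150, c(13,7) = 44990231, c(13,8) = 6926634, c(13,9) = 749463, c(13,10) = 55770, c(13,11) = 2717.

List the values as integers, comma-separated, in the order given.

2681453775, 368411615, 37312275, 2749747

@14  (14,7):44990231·13+206070150→790943153, (14,8):6926634·13+44990231→135036473, (14,9):749463·13+6926634→16669653, (14,10):55770·13+749463→1474473, (14,11):2717·13+55770→91091
@15  (15,8):135036473·14+790943153→2681453775, (15,9):16669653·14+135036473→368411615, (15,10):1474473·14+16669653→37312275, (15,11):91091·14+1474473→2749747
Read c(15,8) = 2681453775, c(15,9) = 368411615, c(15,10) = 37312275, c(15,11) = 2749747.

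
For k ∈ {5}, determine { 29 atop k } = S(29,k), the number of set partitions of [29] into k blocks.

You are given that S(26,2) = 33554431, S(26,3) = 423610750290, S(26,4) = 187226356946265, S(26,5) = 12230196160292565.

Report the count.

r27: T_27,3=3×423610750290+33554431=1270865805301; T_27,4=4×187226356946265+423610750290=749329038535350; T_27,5=5×12230196160292565+187226356946265=61338207158409090
r28: T_28,4=4×749329038535350+1270865805301=2998587019946701; T_28,5=5×61338207158409090+749329038535350=307440364830580800
r29: T_29,5=5×307440364830580800+2998587019946701=1540200411172850701
Read S(29,5) = 1540200411172850701.

1540200411172850701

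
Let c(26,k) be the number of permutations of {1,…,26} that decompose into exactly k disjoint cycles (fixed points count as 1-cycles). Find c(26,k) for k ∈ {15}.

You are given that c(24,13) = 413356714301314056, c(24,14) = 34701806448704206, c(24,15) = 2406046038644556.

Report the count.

i=25: T(25,14)=413356714301314056+24·34701806448704206=1246200069070215000 | T(25,15)=34701806448704206+24·2406046038644556=92446911376173550
i=26: T(26,15)=1246200069070215000+25·92446911376173550=3557372853474553750
Read c(26,15) = 3557372853474553750.

3557372853474553750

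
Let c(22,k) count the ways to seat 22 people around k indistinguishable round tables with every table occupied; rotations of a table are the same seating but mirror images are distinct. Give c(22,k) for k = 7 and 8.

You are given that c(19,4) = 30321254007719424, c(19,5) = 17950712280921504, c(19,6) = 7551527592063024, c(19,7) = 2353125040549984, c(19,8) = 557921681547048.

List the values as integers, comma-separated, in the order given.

r20: T_20,5=19×17950712280921504+30321254007719424=371384787345228000; T_20,6=19×7551527592063024+17950712280921504=161429736530118960; T_20,7=19×2353125040549984+7551527592063024=52260903362512720; T_20,8=19×557921681547048+2353125040549984=12953636989943896
r21: T_21,6=20×161429736530118960+371384787345228000=3599979517947607200; T_21,7=20×52260903362512720+161429736530118960=1206647803780373360; T_21,8=20×12953636989943896+52260903362512720=311333643161390640
r22: T_22,7=21×1206647803780373360+3599979517947607200=28939583397335447760; T_22,8=21×311333643161390640+1206647803780373360=7744654310169576800
Read c(22,7) = 28939583397335447760, c(22,8) = 7744654310169576800.

28939583397335447760, 7744654310169576800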